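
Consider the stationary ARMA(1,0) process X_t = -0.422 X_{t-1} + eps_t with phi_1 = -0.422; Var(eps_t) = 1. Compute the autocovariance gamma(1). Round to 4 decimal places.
\gamma(1) = -0.5134

Multiply the model equation by X_{t-k} and take expectations. With theta_0 = psi_0 = 1 and psi_j the MA(infinity) weights, this gives
  gamma(k) - sum_i phi_i gamma(k-i) = c_k,
  c_k = sigma^2 * sum_{j=k..q} theta_j psi_{j-k}   (c_k = 0 for k > q),
using gamma(-m) = gamma(m).
Pure AR (q = 0): c_0 = sigma^2 = 1, c_k = 0 for k >= 1.
Equations for k = 0 and k = 1 (AR order 1):
  gamma(0) = phi_1 gamma(1) + c_0
  gamma(1) = phi_1 gamma(0) + c_1
Substituting the second into the first: gamma(0) (1 - phi_1^2) = c_0 + phi_1 c_1, so
  gamma(0) = c_0 / (1 - phi_1^2) = 1 / (1 - (-0.422)^2) = 1 / 0.821916 = 1.216669.
  gamma(1) = phi_1 gamma(0) = (-0.422)(1.216669) = -0.513434.
Therefore gamma(1) = -0.5134 (to 4 decimal places).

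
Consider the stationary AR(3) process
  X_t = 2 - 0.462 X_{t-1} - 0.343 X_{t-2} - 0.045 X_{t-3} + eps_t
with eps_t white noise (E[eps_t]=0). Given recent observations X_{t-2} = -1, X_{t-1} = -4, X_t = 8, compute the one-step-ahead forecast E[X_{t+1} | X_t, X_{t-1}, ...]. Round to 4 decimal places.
E[X_{t+1} \mid \mathcal F_t] = -0.2790

For an AR(p) model X_t = c + sum_i phi_i X_{t-i} + eps_t, the
one-step-ahead conditional mean is
  E[X_{t+1} | X_t, ...] = c + sum_i phi_i X_{t+1-i}.
Substitute known values:
  E[X_{t+1} | ...] = 2 + (-0.462) * (8) + (-0.343) * (-4) + (-0.045) * (-1)
                   = -0.2790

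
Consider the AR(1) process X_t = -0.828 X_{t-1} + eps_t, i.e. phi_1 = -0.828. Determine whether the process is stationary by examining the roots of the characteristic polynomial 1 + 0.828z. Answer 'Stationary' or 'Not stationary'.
\text{Stationary}

The AR(p) characteristic polynomial is P(z) = 1 + 0.828z.
Stationarity requires all roots to lie outside the unit circle, i.e. |z| > 1 for every root.
This is linear in z: 1 + (0.828) z = 0  =>  z = -1/(0.828) = -1.207729,  |z| = 1.207729.
Moduli of all roots: 1.2077.
All moduli strictly greater than 1? Yes.
Verdict: Stationary.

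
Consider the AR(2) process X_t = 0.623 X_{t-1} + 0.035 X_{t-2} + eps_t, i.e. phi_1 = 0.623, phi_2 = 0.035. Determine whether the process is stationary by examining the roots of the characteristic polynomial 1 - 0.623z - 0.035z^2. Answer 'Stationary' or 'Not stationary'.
\text{Stationary}

The AR(p) characteristic polynomial is P(z) = 1 - 0.623z - 0.035z^2.
Stationarity requires all roots to lie outside the unit circle, i.e. |z| > 1 for every root.
Set 1 + (-0.623) z + (-0.035) z^2 = 0, i.e. a z^2 + b z + c = 0 with a = -0.035, b = -0.623, c = 1.
Discriminant D = b^2 - 4ac = (-0.623)^2 - 4*(-0.035)*1 = 0.388129 - (-0.14) = 0.528129.
D >= 0, so the roots are real: z = (-b +/- sqrt(D)) / (2a) = (0.623 +/- 0.726725) / (-0.07).
  z_1 = (0.623 + 0.726725) / (-0.07) = -19.2818,   |z_1| = 19.2818.
  z_2 = (0.623 - 0.726725) / (-0.07) = 1.4818,   |z_2| = 1.4818.
Moduli of all roots: 19.2818, 1.4818.
All moduli strictly greater than 1? Yes.
Verdict: Stationary.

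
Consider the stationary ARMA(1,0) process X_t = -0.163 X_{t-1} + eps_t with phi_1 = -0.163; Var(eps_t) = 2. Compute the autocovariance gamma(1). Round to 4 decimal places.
\gamma(1) = -0.3349

Multiply the model equation by X_{t-k} and take expectations. With theta_0 = psi_0 = 1 and psi_j the MA(infinity) weights, this gives
  gamma(k) - sum_i phi_i gamma(k-i) = c_k,
  c_k = sigma^2 * sum_{j=k..q} theta_j psi_{j-k}   (c_k = 0 for k > q),
using gamma(-m) = gamma(m).
Pure AR (q = 0): c_0 = sigma^2 = 2, c_k = 0 for k >= 1.
Equations for k = 0 and k = 1 (AR order 1):
  gamma(0) = phi_1 gamma(1) + c_0
  gamma(1) = phi_1 gamma(0) + c_1
Substituting the second into the first: gamma(0) (1 - phi_1^2) = c_0 + phi_1 c_1, so
  gamma(0) = c_0 / (1 - phi_1^2) = 2 / (1 - (-0.163)^2) = 2 / 0.973431 = 2.054588.
  gamma(1) = phi_1 gamma(0) = (-0.163)(2.054588) = -0.334898.
Therefore gamma(1) = -0.3349 (to 4 decimal places).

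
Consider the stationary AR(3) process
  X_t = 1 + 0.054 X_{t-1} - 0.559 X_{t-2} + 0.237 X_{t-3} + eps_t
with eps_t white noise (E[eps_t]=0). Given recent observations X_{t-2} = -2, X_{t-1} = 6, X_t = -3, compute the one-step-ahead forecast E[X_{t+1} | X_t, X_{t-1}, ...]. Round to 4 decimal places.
E[X_{t+1} \mid \mathcal F_t] = -2.9900

For an AR(p) model X_t = c + sum_i phi_i X_{t-i} + eps_t, the
one-step-ahead conditional mean is
  E[X_{t+1} | X_t, ...] = c + sum_i phi_i X_{t+1-i}.
Substitute known values:
  E[X_{t+1} | ...] = 1 + (0.054) * (-3) + (-0.559) * (6) + (0.237) * (-2)
                   = -2.9900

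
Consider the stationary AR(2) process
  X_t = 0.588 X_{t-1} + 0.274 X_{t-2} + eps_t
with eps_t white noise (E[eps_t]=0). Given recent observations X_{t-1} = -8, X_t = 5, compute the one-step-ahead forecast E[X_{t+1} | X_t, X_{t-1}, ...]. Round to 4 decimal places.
E[X_{t+1} \mid \mathcal F_t] = 0.7480

For an AR(p) model X_t = c + sum_i phi_i X_{t-i} + eps_t, the
one-step-ahead conditional mean is
  E[X_{t+1} | X_t, ...] = c + sum_i phi_i X_{t+1-i}.
Substitute known values:
  E[X_{t+1} | ...] = (0.588) * (5) + (0.274) * (-8)
                   = 0.7480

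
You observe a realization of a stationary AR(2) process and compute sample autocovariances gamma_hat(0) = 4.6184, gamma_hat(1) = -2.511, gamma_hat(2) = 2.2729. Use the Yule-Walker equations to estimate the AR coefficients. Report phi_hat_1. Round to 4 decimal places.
\hat\phi_{1} = -0.3920

The Yule-Walker equations for an AR(p) process read, in matrix form,
  Gamma_p phi = r_p,   with   (Gamma_p)_{ij} = gamma(|i - j|),
                       (r_p)_i = gamma(i),   i,j = 1..p.
Substitute the sample gammas (Toeplitz matrix and right-hand side of size 2):
  Gamma_p = [[4.6184, -2.511], [-2.511, 4.6184]]
  r_p     = [-2.511, 2.2729]
Written out:
  4.6184 phi_1 - 2.511 phi_2 = -2.511
  -2.511 phi_1 + 4.6184 phi_2 = 2.2729
Solve by Cramer's rule:
  det = gamma(0)^2 - gamma(1)^2 = (4.6184)^2 - (-2.511)^2 = 21.32961856 - 6.305121 = 15.02449756
  phi_hat_1 = [gamma(1) gamma(0) - gamma(1) gamma(2)] / det = [(-2.511)(4.6184) - (-2.511)(2.2729)] / 15.02449756 = -5.8895505 / 15.02449756 = -0.392
  phi_hat_2 = [gamma(0) gamma(2) - gamma(1)^2] / det = [(4.6184)(2.2729) - (-2.511)^2] / 15.02449756 = 4.19204036 / 15.02449756 = 0.279
So phi_hat = [-0.3920, 0.2790].
Therefore phi_hat_1 = -0.3920.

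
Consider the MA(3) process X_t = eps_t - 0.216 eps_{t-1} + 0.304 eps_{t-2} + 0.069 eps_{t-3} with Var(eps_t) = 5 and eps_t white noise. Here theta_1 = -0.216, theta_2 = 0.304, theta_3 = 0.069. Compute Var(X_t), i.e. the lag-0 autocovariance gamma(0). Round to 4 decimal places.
\gamma(0) = 5.7192

For an MA(q) process X_t = eps_t + sum_i theta_i eps_{t-i} with
Var(eps_t) = sigma^2, the variance is
  gamma(0) = sigma^2 * (1 + sum_i theta_i^2).
  sum_i theta_i^2 = (-0.216)^2 + (0.304)^2 + (0.069)^2 = 0.046656 + 0.092416 + 0.004761 = 0.143833.
  gamma(0) = 5 * (1 + 0.143833) = 5 * 1.143833 = 5.719165, which rounds to 5.7192.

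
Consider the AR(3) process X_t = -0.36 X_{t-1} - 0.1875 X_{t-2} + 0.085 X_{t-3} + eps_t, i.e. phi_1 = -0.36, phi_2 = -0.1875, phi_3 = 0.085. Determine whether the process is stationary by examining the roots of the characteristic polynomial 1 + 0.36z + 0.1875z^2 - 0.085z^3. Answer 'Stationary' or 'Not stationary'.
\text{Stationary}

The AR(p) characteristic polynomial is P(z) = 1 + 0.36z + 0.1875z^2 - 0.085z^3.
Stationarity requires all roots to lie outside the unit circle, i.e. |z| > 1 for every root.
Degree 3: look for a simple real root z0 first, then factor out (1 - z/z0) and solve the remaining quadratic.
Testing z0 = 4: P(4) = 1 + (0.36)(4) + (0.1875)(4)^2 + (-0.085)(4)^3
  = 1 + (1.44) + (3) + (-5.44) = 0.  So z_0 = 4 is a root, |z_0| = 4.
Divide out the factor (1 - 0.25 z) = (1 - z/z0) (since 1/z0 = 0.25):
  P(z) = (1 - 0.25 z)(1 + (0.61) z + (0.34) z^2)
  [check: z-coef 0.61 - (0.25) = 0.36; z^2-coef 0.34 - (0.25)(0.61) = 0.1875; z^3-coef -(0.25)(0.34) = -0.085.]
Remaining roots from the quadratic factor 1 + (0.61) z + (0.34) z^2:
  Set 1 + (0.61) z + (0.34) z^2 = 0, i.e. a z^2 + b z + c = 0 with a = 0.34, b = 0.61, c = 1.
  Discriminant D = b^2 - 4ac = (0.61)^2 - 4*(0.34)*1 = 0.3721 - (1.36) = -0.9879.
  D < 0, so the roots are the complex-conjugate pair z = (-b +/- i sqrt(-D)) / (2a) = -0.8971 +/- 1.4617i.
  For a conjugate pair |z|^2 = z * conj(z) = (product of roots) = c/a = 1/(0.34) = 2.941176, so |z| = sqrt(2.941176) = 1.715 for both roots.
Moduli of all roots: 4.0000, 1.7150, 1.7150.
All moduli strictly greater than 1? Yes.
Verdict: Stationary.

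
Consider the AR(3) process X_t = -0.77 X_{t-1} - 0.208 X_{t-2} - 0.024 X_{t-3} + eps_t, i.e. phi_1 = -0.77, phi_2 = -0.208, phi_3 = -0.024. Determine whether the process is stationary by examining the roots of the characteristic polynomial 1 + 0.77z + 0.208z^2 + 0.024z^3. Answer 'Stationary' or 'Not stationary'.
\text{Stationary}

The AR(p) characteristic polynomial is P(z) = 1 + 0.77z + 0.208z^2 + 0.024z^3.
Stationarity requires all roots to lie outside the unit circle, i.e. |z| > 1 for every root.
Degree 3: look for a simple real root z0 first, then factor out (1 - z/z0) and solve the remaining quadratic.
Testing z0 = -2.5: P(-2.5) = 1 + (0.77)(-2.5) + (0.208)(-2.5)^2 + (0.024)(-2.5)^3
  = 1 + (-1.925) + (1.3) + (-0.375) = 0.  So z_0 = -2.5 is a root, |z_0| = 2.5.
Divide out the factor (1 + 0.4 z) = (1 - z/z0) (since 1/z0 = -0.4):
  P(z) = (1 + 0.4 z)(1 + (0.37) z + (0.06) z^2)
  [check: z-coef 0.37 - (-0.4) = 0.77; z^2-coef 0.06 - (-0.4)(0.37) = 0.208; z^3-coef -(-0.4)(0.06) = 0.024.]
Remaining roots from the quadratic factor 1 + (0.37) z + (0.06) z^2:
  Set 1 + (0.37) z + (0.06) z^2 = 0, i.e. a z^2 + b z + c = 0 with a = 0.06, b = 0.37, c = 1.
  Discriminant D = b^2 - 4ac = (0.37)^2 - 4*(0.06)*1 = 0.1369 - (0.24) = -0.1031.
  D < 0, so the roots are the complex-conjugate pair z = (-b +/- i sqrt(-D)) / (2a) = -3.0833 +/- 2.6758i.
  For a conjugate pair |z|^2 = z * conj(z) = (product of roots) = c/a = 1/(0.06) = 16.666667, so |z| = sqrt(16.666667) = 4.0825 for both roots.
Moduli of all roots: 2.5000, 4.0825, 4.0825.
All moduli strictly greater than 1? Yes.
Verdict: Stationary.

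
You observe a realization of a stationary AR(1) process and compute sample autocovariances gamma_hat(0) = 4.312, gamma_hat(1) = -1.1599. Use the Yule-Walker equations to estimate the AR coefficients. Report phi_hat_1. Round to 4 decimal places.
\hat\phi_{1} = -0.2690

The Yule-Walker equations for an AR(p) process read, in matrix form,
  Gamma_p phi = r_p,   with   (Gamma_p)_{ij} = gamma(|i - j|),
                       (r_p)_i = gamma(i),   i,j = 1..p.
Substitute the sample gammas (Toeplitz matrix and right-hand side of size 1):
  Gamma_p = [[4.312]]
  r_p     = [-1.1599]
With p = 1 this is the single equation gamma(0) phi_1 = gamma(1):
  phi_hat_1 = gamma(1) / gamma(0) = -1.1599 / 4.312 = -0.2690.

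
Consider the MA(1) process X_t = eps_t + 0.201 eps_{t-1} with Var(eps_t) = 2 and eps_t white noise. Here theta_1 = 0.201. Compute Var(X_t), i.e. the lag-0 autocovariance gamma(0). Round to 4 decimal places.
\gamma(0) = 2.0808

For an MA(q) process X_t = eps_t + sum_i theta_i eps_{t-i} with
Var(eps_t) = sigma^2, the variance is
  gamma(0) = sigma^2 * (1 + sum_i theta_i^2).
  sum_i theta_i^2 = (0.201)^2 = 0.040401.
  gamma(0) = 2 * (1 + 0.040401) = 2 * 1.040401 = 2.080802, which rounds to 2.0808.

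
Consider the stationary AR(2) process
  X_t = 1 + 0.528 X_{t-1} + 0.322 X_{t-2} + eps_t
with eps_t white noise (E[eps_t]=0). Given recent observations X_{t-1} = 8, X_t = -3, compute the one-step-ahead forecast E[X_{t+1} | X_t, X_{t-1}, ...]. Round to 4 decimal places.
E[X_{t+1} \mid \mathcal F_t] = 1.9920

For an AR(p) model X_t = c + sum_i phi_i X_{t-i} + eps_t, the
one-step-ahead conditional mean is
  E[X_{t+1} | X_t, ...] = c + sum_i phi_i X_{t+1-i}.
Substitute known values:
  E[X_{t+1} | ...] = 1 + (0.528) * (-3) + (0.322) * (8)
                   = 1.9920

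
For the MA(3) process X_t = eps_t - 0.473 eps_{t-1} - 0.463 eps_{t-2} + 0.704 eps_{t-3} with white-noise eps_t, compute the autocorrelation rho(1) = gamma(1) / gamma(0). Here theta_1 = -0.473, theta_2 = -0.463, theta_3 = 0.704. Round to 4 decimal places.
\rho(1) = -0.2999

For an MA(q) process with theta_0 = 1, the autocovariance is
  gamma(k) = sigma^2 * sum_{i=0..q-k} theta_i * theta_{i+k},
and rho(k) = gamma(k) / gamma(0). Sigma^2 cancels.
  numerator   = (1)*(-0.473) + (-0.473)*(-0.463) + (-0.463)*(0.704) = -0.579953.
  denominator = (1)^2 + (-0.473)^2 + (-0.463)^2 + (0.704)^2 = 1.933714.
  rho(1) = -0.579953 / 1.933714 = -0.2999.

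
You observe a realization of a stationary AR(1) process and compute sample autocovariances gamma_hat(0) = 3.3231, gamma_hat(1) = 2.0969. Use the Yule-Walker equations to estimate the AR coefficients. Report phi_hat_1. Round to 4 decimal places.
\hat\phi_{1} = 0.6310

The Yule-Walker equations for an AR(p) process read, in matrix form,
  Gamma_p phi = r_p,   with   (Gamma_p)_{ij} = gamma(|i - j|),
                       (r_p)_i = gamma(i),   i,j = 1..p.
Substitute the sample gammas (Toeplitz matrix and right-hand side of size 1):
  Gamma_p = [[3.3231]]
  r_p     = [2.0969]
With p = 1 this is the single equation gamma(0) phi_1 = gamma(1):
  phi_hat_1 = gamma(1) / gamma(0) = 2.0969 / 3.3231 = 0.6310.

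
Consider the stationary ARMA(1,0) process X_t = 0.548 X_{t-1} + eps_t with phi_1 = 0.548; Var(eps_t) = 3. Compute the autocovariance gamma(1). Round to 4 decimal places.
\gamma(1) = 2.3496

Multiply the model equation by X_{t-k} and take expectations. With theta_0 = psi_0 = 1 and psi_j the MA(infinity) weights, this gives
  gamma(k) - sum_i phi_i gamma(k-i) = c_k,
  c_k = sigma^2 * sum_{j=k..q} theta_j psi_{j-k}   (c_k = 0 for k > q),
using gamma(-m) = gamma(m).
Pure AR (q = 0): c_0 = sigma^2 = 3, c_k = 0 for k >= 1.
Equations for k = 0 and k = 1 (AR order 1):
  gamma(0) = phi_1 gamma(1) + c_0
  gamma(1) = phi_1 gamma(0) + c_1
Substituting the second into the first: gamma(0) (1 - phi_1^2) = c_0 + phi_1 c_1, so
  gamma(0) = c_0 / (1 - phi_1^2) = 3 / (1 - (0.548)^2) = 3 / 0.699696 = 4.287576.
  gamma(1) = phi_1 gamma(0) = (0.548)(4.287576) = 2.349592.
Therefore gamma(1) = 2.3496 (to 4 decimal places).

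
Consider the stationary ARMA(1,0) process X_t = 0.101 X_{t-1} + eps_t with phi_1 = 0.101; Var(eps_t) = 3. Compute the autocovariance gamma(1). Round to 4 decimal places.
\gamma(1) = 0.3061

Multiply the model equation by X_{t-k} and take expectations. With theta_0 = psi_0 = 1 and psi_j the MA(infinity) weights, this gives
  gamma(k) - sum_i phi_i gamma(k-i) = c_k,
  c_k = sigma^2 * sum_{j=k..q} theta_j psi_{j-k}   (c_k = 0 for k > q),
using gamma(-m) = gamma(m).
Pure AR (q = 0): c_0 = sigma^2 = 3, c_k = 0 for k >= 1.
Equations for k = 0 and k = 1 (AR order 1):
  gamma(0) = phi_1 gamma(1) + c_0
  gamma(1) = phi_1 gamma(0) + c_1
Substituting the second into the first: gamma(0) (1 - phi_1^2) = c_0 + phi_1 c_1, so
  gamma(0) = c_0 / (1 - phi_1^2) = 3 / (1 - (0.101)^2) = 3 / 0.989799 = 3.030918.
  gamma(1) = phi_1 gamma(0) = (0.101)(3.030918) = 0.306123.
Therefore gamma(1) = 0.3061 (to 4 decimal places).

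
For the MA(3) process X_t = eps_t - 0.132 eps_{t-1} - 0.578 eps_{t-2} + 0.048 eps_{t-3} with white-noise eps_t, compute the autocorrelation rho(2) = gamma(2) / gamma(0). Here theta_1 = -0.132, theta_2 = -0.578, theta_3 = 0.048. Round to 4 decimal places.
\rho(2) = -0.4316

For an MA(q) process with theta_0 = 1, the autocovariance is
  gamma(k) = sigma^2 * sum_{i=0..q-k} theta_i * theta_{i+k},
and rho(k) = gamma(k) / gamma(0). Sigma^2 cancels.
  numerator   = (1)*(-0.578) + (-0.132)*(0.048) = -0.584336.
  denominator = (1)^2 + (-0.132)^2 + (-0.578)^2 + (0.048)^2 = 1.353812.
  rho(2) = -0.584336 / 1.353812 = -0.4316.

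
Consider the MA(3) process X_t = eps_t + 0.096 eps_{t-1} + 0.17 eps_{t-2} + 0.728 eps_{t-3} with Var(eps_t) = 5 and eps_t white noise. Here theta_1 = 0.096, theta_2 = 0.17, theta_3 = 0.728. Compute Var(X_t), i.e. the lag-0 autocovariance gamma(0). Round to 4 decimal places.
\gamma(0) = 7.8405

For an MA(q) process X_t = eps_t + sum_i theta_i eps_{t-i} with
Var(eps_t) = sigma^2, the variance is
  gamma(0) = sigma^2 * (1 + sum_i theta_i^2).
  sum_i theta_i^2 = (0.096)^2 + (0.17)^2 + (0.728)^2 = 0.009216 + 0.0289 + 0.529984 = 0.5681.
  gamma(0) = 5 * (1 + 0.5681) = 5 * 1.5681 = 7.8405.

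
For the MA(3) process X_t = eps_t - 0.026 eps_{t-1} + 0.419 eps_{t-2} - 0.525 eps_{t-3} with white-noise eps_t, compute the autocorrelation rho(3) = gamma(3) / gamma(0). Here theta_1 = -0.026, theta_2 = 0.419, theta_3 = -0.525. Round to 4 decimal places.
\rho(3) = -0.3616

For an MA(q) process with theta_0 = 1, the autocovariance is
  gamma(k) = sigma^2 * sum_{i=0..q-k} theta_i * theta_{i+k},
and rho(k) = gamma(k) / gamma(0). Sigma^2 cancels.
  numerator   = (1)*(-0.525) = -0.525.
  denominator = (1)^2 + (-0.026)^2 + (0.419)^2 + (-0.525)^2 = 1.451862.
  rho(3) = -0.525 / 1.451862 = -0.3616.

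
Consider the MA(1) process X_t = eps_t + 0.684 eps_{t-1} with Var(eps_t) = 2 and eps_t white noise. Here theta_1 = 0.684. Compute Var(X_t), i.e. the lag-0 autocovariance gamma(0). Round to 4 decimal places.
\gamma(0) = 2.9357

For an MA(q) process X_t = eps_t + sum_i theta_i eps_{t-i} with
Var(eps_t) = sigma^2, the variance is
  gamma(0) = sigma^2 * (1 + sum_i theta_i^2).
  sum_i theta_i^2 = (0.684)^2 = 0.467856.
  gamma(0) = 2 * (1 + 0.467856) = 2 * 1.467856 = 2.935712, which rounds to 2.9357.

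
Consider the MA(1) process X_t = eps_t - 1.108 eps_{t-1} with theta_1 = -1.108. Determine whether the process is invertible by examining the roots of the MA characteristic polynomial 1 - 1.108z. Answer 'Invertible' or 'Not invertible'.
\text{Not invertible}

The MA(q) characteristic polynomial is P(z) = 1 - 1.108z.
Invertibility requires all roots to lie outside the unit circle, i.e. |z| > 1 for every root.
This is linear in z: 1 + (-1.108) z = 0  =>  z = -1/(-1.108) = 0.902527,  |z| = 0.902527.
Moduli of all roots: 0.9025.
All moduli strictly greater than 1? No.
Verdict: Not invertible.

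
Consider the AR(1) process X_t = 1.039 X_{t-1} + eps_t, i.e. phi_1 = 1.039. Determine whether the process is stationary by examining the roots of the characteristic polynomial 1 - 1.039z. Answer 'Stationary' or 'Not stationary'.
\text{Not stationary}

The AR(p) characteristic polynomial is P(z) = 1 - 1.039z.
Stationarity requires all roots to lie outside the unit circle, i.e. |z| > 1 for every root.
This is linear in z: 1 + (-1.039) z = 0  =>  z = -1/(-1.039) = 0.962464,  |z| = 0.962464.
Moduli of all roots: 0.9625.
All moduli strictly greater than 1? No.
Verdict: Not stationary.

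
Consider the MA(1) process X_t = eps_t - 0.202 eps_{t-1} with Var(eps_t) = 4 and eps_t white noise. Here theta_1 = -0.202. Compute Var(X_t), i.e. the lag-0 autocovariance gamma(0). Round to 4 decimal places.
\gamma(0) = 4.1632

For an MA(q) process X_t = eps_t + sum_i theta_i eps_{t-i} with
Var(eps_t) = sigma^2, the variance is
  gamma(0) = sigma^2 * (1 + sum_i theta_i^2).
  sum_i theta_i^2 = (-0.202)^2 = 0.040804.
  gamma(0) = 4 * (1 + 0.040804) = 4 * 1.040804 = 4.163216, which rounds to 4.1632.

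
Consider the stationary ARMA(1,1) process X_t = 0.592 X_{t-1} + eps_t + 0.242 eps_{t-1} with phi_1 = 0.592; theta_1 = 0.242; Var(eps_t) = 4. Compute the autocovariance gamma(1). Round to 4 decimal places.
\gamma(1) = 5.8718

Multiply the model equation by X_{t-k} and take expectations. With theta_0 = psi_0 = 1 and psi_j the MA(infinity) weights, this gives
  gamma(k) - sum_i phi_i gamma(k-i) = c_k,
  c_k = sigma^2 * sum_{j=k..q} theta_j psi_{j-k}   (c_k = 0 for k > q),
using gamma(-m) = gamma(m).
psi-weights needed (psi_j = theta_j + sum_i phi_i psi_{j-i}):
  psi_1 = theta_1 + phi_1 = 0.242 + (0.592) = 0.834
Right-hand sides:
  c_0 = sigma^2 (1 + theta_1 psi_1) = 4 * (1 + (0.242)(0.834)) = 4 * 1.201828 = 4.807312
  c_1 = sigma^2 theta_1 = 4 * (0.242) = 0.968
  c_2 = 0
Equations for k = 0 and k = 1 (AR order 1):
  gamma(0) = phi_1 gamma(1) + c_0
  gamma(1) = phi_1 gamma(0) + c_1
Substituting the second into the first: gamma(0) (1 - phi_1^2) = c_0 + phi_1 c_1, so
  gamma(0) = (c_0 + phi_1 c_1) / (1 - phi_1^2) = (4.807312 + (0.592)(0.968)) / (1 - (0.592)^2) = 5.380368 / 0.649536 = 8.283402.
  gamma(1) = phi_1 gamma(0) + c_1 = (0.592)(8.283402) + (0.968) = 5.871774.
Therefore gamma(1) = 5.8718 (to 4 decimal places).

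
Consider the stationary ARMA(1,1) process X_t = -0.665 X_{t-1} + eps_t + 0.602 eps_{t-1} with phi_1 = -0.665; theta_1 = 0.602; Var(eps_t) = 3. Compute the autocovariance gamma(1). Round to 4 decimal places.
\gamma(1) = -0.2032

Multiply the model equation by X_{t-k} and take expectations. With theta_0 = psi_0 = 1 and psi_j the MA(infinity) weights, this gives
  gamma(k) - sum_i phi_i gamma(k-i) = c_k,
  c_k = sigma^2 * sum_{j=k..q} theta_j psi_{j-k}   (c_k = 0 for k > q),
using gamma(-m) = gamma(m).
psi-weights needed (psi_j = theta_j + sum_i phi_i psi_{j-i}):
  psi_1 = theta_1 + phi_1 = 0.602 + (-0.665) = -0.063
Right-hand sides:
  c_0 = sigma^2 (1 + theta_1 psi_1) = 3 * (1 + (0.602)(-0.063)) = 3 * 0.962074 = 2.886222
  c_1 = sigma^2 theta_1 = 3 * (0.602) = 1.806
  c_2 = 0
Equations for k = 0 and k = 1 (AR order 1):
  gamma(0) = phi_1 gamma(1) + c_0
  gamma(1) = phi_1 gamma(0) + c_1
Substituting the second into the first: gamma(0) (1 - phi_1^2) = c_0 + phi_1 c_1, so
  gamma(0) = (c_0 + phi_1 c_1) / (1 - phi_1^2) = (2.886222 + (-0.665)(1.806)) / (1 - (-0.665)^2) = 1.685232 / 0.557775 = 3.021347.
  gamma(1) = phi_1 gamma(0) + c_1 = (-0.665)(3.021347) + (1.806) = -0.203196.
Therefore gamma(1) = -0.2032 (to 4 decimal places).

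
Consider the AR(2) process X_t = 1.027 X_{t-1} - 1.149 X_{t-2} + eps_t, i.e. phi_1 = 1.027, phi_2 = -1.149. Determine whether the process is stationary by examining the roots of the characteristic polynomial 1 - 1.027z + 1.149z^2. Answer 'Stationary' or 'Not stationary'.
\text{Not stationary}

The AR(p) characteristic polynomial is P(z) = 1 - 1.027z + 1.149z^2.
Stationarity requires all roots to lie outside the unit circle, i.e. |z| > 1 for every root.
Set 1 + (-1.027) z + (1.149) z^2 = 0, i.e. a z^2 + b z + c = 0 with a = 1.149, b = -1.027, c = 1.
Discriminant D = b^2 - 4ac = (-1.027)^2 - 4*(1.149)*1 = 1.054729 - (4.596) = -3.541271.
D < 0, so the roots are the complex-conjugate pair z = (-b +/- i sqrt(-D)) / (2a) = 0.4469 +/- 0.8189i.
For a conjugate pair |z|^2 = z * conj(z) = (product of roots) = c/a = 1/(1.149) = 0.870322, so |z| = sqrt(0.870322) = 0.9329 for both roots.
Moduli of all roots: 0.9329, 0.9329.
All moduli strictly greater than 1? No.
Verdict: Not stationary.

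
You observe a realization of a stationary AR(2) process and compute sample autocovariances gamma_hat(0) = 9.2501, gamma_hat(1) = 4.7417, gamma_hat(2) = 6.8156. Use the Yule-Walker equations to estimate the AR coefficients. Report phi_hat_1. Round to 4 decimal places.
\hat\phi_{1} = 0.1830

The Yule-Walker equations for an AR(p) process read, in matrix form,
  Gamma_p phi = r_p,   with   (Gamma_p)_{ij} = gamma(|i - j|),
                       (r_p)_i = gamma(i),   i,j = 1..p.
Substitute the sample gammas (Toeplitz matrix and right-hand side of size 2):
  Gamma_p = [[9.2501, 4.7417], [4.7417, 9.2501]]
  r_p     = [4.7417, 6.8156]
Written out:
  9.2501 phi_1 + 4.7417 phi_2 = 4.7417
  4.7417 phi_1 + 9.2501 phi_2 = 6.8156
Solve by Cramer's rule:
  det = gamma(0)^2 - gamma(1)^2 = (9.2501)^2 - (4.7417)^2 = 85.56435001 - 22.48371889 = 63.08063112
  phi_hat_1 = [gamma(1) gamma(0) - gamma(1) gamma(2)] / det = [(4.7417)(9.2501) - (4.7417)(6.8156)] / 63.08063112 = 11.54366865 / 63.08063112 = 0.183
  phi_hat_2 = [gamma(0) gamma(2) - gamma(1)^2] / det = [(9.2501)(6.8156) - (4.7417)^2] / 63.08063112 = 40.56126267 / 63.08063112 = 0.643
So phi_hat = [0.1830, 0.6430].
Therefore phi_hat_1 = 0.1830.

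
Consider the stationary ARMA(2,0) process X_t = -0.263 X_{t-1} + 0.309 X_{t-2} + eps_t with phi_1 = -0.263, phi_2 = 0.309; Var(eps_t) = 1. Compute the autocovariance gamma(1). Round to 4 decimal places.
\gamma(1) = -0.4921

Multiply the model equation by X_{t-k} and take expectations. With theta_0 = psi_0 = 1 and psi_j the MA(infinity) weights, this gives
  gamma(k) - sum_i phi_i gamma(k-i) = c_k,
  c_k = sigma^2 * sum_{j=k..q} theta_j psi_{j-k}   (c_k = 0 for k > q),
using gamma(-m) = gamma(m).
Pure AR (q = 0): c_0 = sigma^2 = 1, c_k = 0 for k >= 1.
Equations for k = 0, 1, 2 (AR order 2, c_2 = 0):
  (E0) gamma(0) = phi_1 gamma(1) + phi_2 gamma(2) + c_0
  (E1) gamma(1) = phi_1 gamma(0) + phi_2 gamma(1) + c_1
  (E2) gamma(2) = phi_1 gamma(1) + phi_2 gamma(0)
From (E1): gamma(1) = A gamma(0) + B with
  A = phi_1 / (1 - phi_2) = -0.263 / 0.691 = -0.380608,   B = c_1 / (1 - phi_2) = 0 / 0.691 = 0.
Insert (E2) into (E0): gamma(0) (1 - phi_2^2) = phi_1 (1 + phi_2) gamma(1) + c_0.
  phi_1 (1 + phi_2) = (-0.263)(1.309) = -0.344267,   1 - phi_2^2 = 0.904519.
Replace gamma(1) by A gamma(0) + B and collect gamma(0):
  gamma(0) [0.904519 - (-0.344267)(-0.380608)] = c_0 = 1
  gamma(0) * 0.773488 = 1
  gamma(0) = 1 / 0.773488 = 1.292844.
  gamma(1) = A gamma(0) = (-0.380608)(1.292844) = -0.492067.
Therefore gamma(1) = -0.4921 (to 4 decimal places).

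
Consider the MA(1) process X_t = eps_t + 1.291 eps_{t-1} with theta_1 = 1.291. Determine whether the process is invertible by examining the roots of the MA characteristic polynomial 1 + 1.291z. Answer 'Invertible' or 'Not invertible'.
\text{Not invertible}

The MA(q) characteristic polynomial is P(z) = 1 + 1.291z.
Invertibility requires all roots to lie outside the unit circle, i.e. |z| > 1 for every root.
This is linear in z: 1 + (1.291) z = 0  =>  z = -1/(1.291) = -0.774593,  |z| = 0.774593.
Moduli of all roots: 0.7746.
All moduli strictly greater than 1? No.
Verdict: Not invertible.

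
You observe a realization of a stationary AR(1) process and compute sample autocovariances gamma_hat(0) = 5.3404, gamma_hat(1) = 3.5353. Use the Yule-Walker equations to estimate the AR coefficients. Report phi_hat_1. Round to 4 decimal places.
\hat\phi_{1} = 0.6620

The Yule-Walker equations for an AR(p) process read, in matrix form,
  Gamma_p phi = r_p,   with   (Gamma_p)_{ij} = gamma(|i - j|),
                       (r_p)_i = gamma(i),   i,j = 1..p.
Substitute the sample gammas (Toeplitz matrix and right-hand side of size 1):
  Gamma_p = [[5.3404]]
  r_p     = [3.5353]
With p = 1 this is the single equation gamma(0) phi_1 = gamma(1):
  phi_hat_1 = gamma(1) / gamma(0) = 3.5353 / 5.3404 = 0.6620.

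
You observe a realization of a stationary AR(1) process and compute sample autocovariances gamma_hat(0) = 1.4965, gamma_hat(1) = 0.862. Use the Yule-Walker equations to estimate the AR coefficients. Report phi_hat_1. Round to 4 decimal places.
\hat\phi_{1} = 0.5760

The Yule-Walker equations for an AR(p) process read, in matrix form,
  Gamma_p phi = r_p,   with   (Gamma_p)_{ij} = gamma(|i - j|),
                       (r_p)_i = gamma(i),   i,j = 1..p.
Substitute the sample gammas (Toeplitz matrix and right-hand side of size 1):
  Gamma_p = [[1.4965]]
  r_p     = [0.862]
With p = 1 this is the single equation gamma(0) phi_1 = gamma(1):
  phi_hat_1 = gamma(1) / gamma(0) = 0.862 / 1.4965 = 0.5760.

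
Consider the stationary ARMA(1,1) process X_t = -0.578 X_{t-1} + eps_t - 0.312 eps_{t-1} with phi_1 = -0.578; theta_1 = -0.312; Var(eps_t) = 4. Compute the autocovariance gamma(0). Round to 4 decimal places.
\gamma(0) = 8.7580

Multiply the model equation by X_{t-k} and take expectations. With theta_0 = psi_0 = 1 and psi_j the MA(infinity) weights, this gives
  gamma(k) - sum_i phi_i gamma(k-i) = c_k,
  c_k = sigma^2 * sum_{j=k..q} theta_j psi_{j-k}   (c_k = 0 for k > q),
using gamma(-m) = gamma(m).
psi-weights needed (psi_j = theta_j + sum_i phi_i psi_{j-i}):
  psi_1 = theta_1 + phi_1 = -0.312 + (-0.578) = -0.89
Right-hand sides:
  c_0 = sigma^2 (1 + theta_1 psi_1) = 4 * (1 + (-0.312)(-0.89)) = 4 * 1.27768 = 5.11072
  c_1 = sigma^2 theta_1 = 4 * (-0.312) = -1.248
  c_2 = 0
Equations for k = 0 and k = 1 (AR order 1):
  gamma(0) = phi_1 gamma(1) + c_0
  gamma(1) = phi_1 gamma(0) + c_1
Substituting the second into the first: gamma(0) (1 - phi_1^2) = c_0 + phi_1 c_1, so
  gamma(0) = (c_0 + phi_1 c_1) / (1 - phi_1^2) = (5.11072 + (-0.578)(-1.248)) / (1 - (-0.578)^2) = 5.832064 / 0.665916 = 8.757957.
Therefore gamma(0) = 8.7580 (to 4 decimal places).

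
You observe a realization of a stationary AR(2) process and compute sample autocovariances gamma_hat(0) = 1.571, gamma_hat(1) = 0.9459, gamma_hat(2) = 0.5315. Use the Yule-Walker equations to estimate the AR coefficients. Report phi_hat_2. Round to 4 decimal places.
\hat\phi_{2} = -0.0380

The Yule-Walker equations for an AR(p) process read, in matrix form,
  Gamma_p phi = r_p,   with   (Gamma_p)_{ij} = gamma(|i - j|),
                       (r_p)_i = gamma(i),   i,j = 1..p.
Substitute the sample gammas (Toeplitz matrix and right-hand side of size 2):
  Gamma_p = [[1.571, 0.9459], [0.9459, 1.571]]
  r_p     = [0.9459, 0.5315]
Written out:
  1.571 phi_1 + 0.9459 phi_2 = 0.9459
  0.9459 phi_1 + 1.571 phi_2 = 0.5315
Solve by Cramer's rule:
  det = gamma(0)^2 - gamma(1)^2 = (1.571)^2 - (0.9459)^2 = 2.468041 - 0.89472681 = 1.57331419
  phi_hat_1 = [gamma(1) gamma(0) - gamma(1) gamma(2)] / det = [(0.9459)(1.571) - (0.9459)(0.5315)] / 1.57331419 = 0.98326305 / 1.57331419 = 0.625
  phi_hat_2 = [gamma(0) gamma(2) - gamma(1)^2] / det = [(1.571)(0.5315) - (0.9459)^2] / 1.57331419 = -0.05974031 / 1.57331419 = -0.038
So phi_hat = [0.6250, -0.0380].
Therefore phi_hat_2 = -0.0380.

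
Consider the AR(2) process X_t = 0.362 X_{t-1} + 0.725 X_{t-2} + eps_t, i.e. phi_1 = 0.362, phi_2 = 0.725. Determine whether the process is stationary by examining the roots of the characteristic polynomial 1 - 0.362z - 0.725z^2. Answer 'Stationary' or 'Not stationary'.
\text{Not stationary}

The AR(p) characteristic polynomial is P(z) = 1 - 0.362z - 0.725z^2.
Stationarity requires all roots to lie outside the unit circle, i.e. |z| > 1 for every root.
Set 1 + (-0.362) z + (-0.725) z^2 = 0, i.e. a z^2 + b z + c = 0 with a = -0.725, b = -0.362, c = 1.
Discriminant D = b^2 - 4ac = (-0.362)^2 - 4*(-0.725)*1 = 0.131044 - (-2.9) = 3.031044.
D >= 0, so the roots are real: z = (-b +/- sqrt(D)) / (2a) = (0.362 +/- 1.740989) / (-1.45).
  z_1 = (0.362 + 1.740989) / (-1.45) = -1.4503,   |z_1| = 1.4503.
  z_2 = (0.362 - 1.740989) / (-1.45) = 0.951,   |z_2| = 0.951.
Moduli of all roots: 1.4503, 0.9510.
All moduli strictly greater than 1? No.
Verdict: Not stationary.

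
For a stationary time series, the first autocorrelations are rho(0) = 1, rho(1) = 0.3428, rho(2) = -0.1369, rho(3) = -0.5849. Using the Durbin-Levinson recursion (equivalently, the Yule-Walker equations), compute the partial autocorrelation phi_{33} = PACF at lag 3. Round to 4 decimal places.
\phi_{33} = -0.5260

The PACF at lag k is phi_{kk}, the last component of the solution
to the Yule-Walker system G_k phi = r_k where
  (G_k)_{ij} = rho(|i - j|), (r_k)_i = rho(i), i,j = 1..k.
Equivalently, Durbin-Levinson gives phi_{kk} iteratively:
  phi_{11} = rho(1)
  phi_{kk} = [rho(k) - sum_{j=1..k-1} phi_{k-1,j} rho(k-j)]
            / [1 - sum_{j=1..k-1} phi_{k-1,j} rho(j)],
  phi_{k,j} = phi_{k-1,j} - phi_{kk} phi_{k-1,k-j},  j = 1..k-1.
Step k = 1:
  phi_11 = rho(1) = 0.3428.
Step k = 2:
  phi_22 = [rho(2) - phi_11 rho(1)] / [1 - phi_11 rho(1)] = [-0.1369 - (0.3428)(0.3428)] / [1 - (0.3428)(0.3428)]
         = -0.25441184 / 0.88248816 = -0.288289.
  Update: phi_21 = phi_11 - phi_22 phi_11 = 0.3428 - (-0.288289)(0.3428) = 0.441626.
Step k = 3:
  phi_33 = [rho(3) - phi_21 rho(2) - phi_22 rho(1)] / [1 - phi_21 rho(1) - phi_22 rho(2)]
    numerator   = -0.5849 - (0.441626)(-0.1369) - (-0.288289)(0.3428) = -0.42561591
    denominator = 1 - (0.441626)(0.3428) - (-0.288289)(-0.1369) = 0.80914396
  phi_33 = -0.42561591 / 0.80914396 = -0.526.
Therefore phi_{33} = -0.5260.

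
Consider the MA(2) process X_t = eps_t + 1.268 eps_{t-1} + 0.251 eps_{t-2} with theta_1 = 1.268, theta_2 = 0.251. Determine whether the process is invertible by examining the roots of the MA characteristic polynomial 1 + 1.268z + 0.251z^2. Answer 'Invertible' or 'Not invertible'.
\text{Not invertible}

The MA(q) characteristic polynomial is P(z) = 1 + 1.268z + 0.251z^2.
Invertibility requires all roots to lie outside the unit circle, i.e. |z| > 1 for every root.
Set 1 + (1.268) z + (0.251) z^2 = 0, i.e. a z^2 + b z + c = 0 with a = 0.251, b = 1.268, c = 1.
Discriminant D = b^2 - 4ac = (1.268)^2 - 4*(0.251)*1 = 1.607824 - (1.004) = 0.603824.
D >= 0, so the roots are real: z = (-b +/- sqrt(D)) / (2a) = (-1.268 +/- 0.777061) / (0.502).
  z_1 = (-1.268 + 0.777061) / (0.502) = -0.978,   |z_1| = 0.978.
  z_2 = (-1.268 - 0.777061) / (0.502) = -4.0738,   |z_2| = 4.0738.
Moduli of all roots: 0.9780, 4.0738.
All moduli strictly greater than 1? No.
Verdict: Not invertible.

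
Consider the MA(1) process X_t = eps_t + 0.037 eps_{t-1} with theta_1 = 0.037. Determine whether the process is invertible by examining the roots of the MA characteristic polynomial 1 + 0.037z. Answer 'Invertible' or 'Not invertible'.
\text{Invertible}

The MA(q) characteristic polynomial is P(z) = 1 + 0.037z.
Invertibility requires all roots to lie outside the unit circle, i.e. |z| > 1 for every root.
This is linear in z: 1 + (0.037) z = 0  =>  z = -1/(0.037) = -27.027027,  |z| = 27.027027.
Moduli of all roots: 27.0270.
All moduli strictly greater than 1? Yes.
Verdict: Invertible.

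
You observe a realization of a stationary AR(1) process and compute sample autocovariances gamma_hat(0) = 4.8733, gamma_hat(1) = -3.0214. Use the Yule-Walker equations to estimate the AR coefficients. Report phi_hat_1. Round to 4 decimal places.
\hat\phi_{1} = -0.6200

The Yule-Walker equations for an AR(p) process read, in matrix form,
  Gamma_p phi = r_p,   with   (Gamma_p)_{ij} = gamma(|i - j|),
                       (r_p)_i = gamma(i),   i,j = 1..p.
Substitute the sample gammas (Toeplitz matrix and right-hand side of size 1):
  Gamma_p = [[4.8733]]
  r_p     = [-3.0214]
With p = 1 this is the single equation gamma(0) phi_1 = gamma(1):
  phi_hat_1 = gamma(1) / gamma(0) = -3.0214 / 4.8733 = -0.6200.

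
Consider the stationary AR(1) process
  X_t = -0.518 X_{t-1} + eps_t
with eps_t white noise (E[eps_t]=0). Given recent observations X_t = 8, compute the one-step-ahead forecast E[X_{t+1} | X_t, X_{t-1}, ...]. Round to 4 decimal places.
E[X_{t+1} \mid \mathcal F_t] = -4.1440

For an AR(p) model X_t = c + sum_i phi_i X_{t-i} + eps_t, the
one-step-ahead conditional mean is
  E[X_{t+1} | X_t, ...] = c + sum_i phi_i X_{t+1-i}.
Substitute known values:
  E[X_{t+1} | ...] = (-0.518) * (8)
                   = -4.1440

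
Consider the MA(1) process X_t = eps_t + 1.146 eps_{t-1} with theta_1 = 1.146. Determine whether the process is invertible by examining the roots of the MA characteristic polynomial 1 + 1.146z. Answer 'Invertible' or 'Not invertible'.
\text{Not invertible}

The MA(q) characteristic polynomial is P(z) = 1 + 1.146z.
Invertibility requires all roots to lie outside the unit circle, i.e. |z| > 1 for every root.
This is linear in z: 1 + (1.146) z = 0  =>  z = -1/(1.146) = -0.8726,  |z| = 0.8726.
Moduli of all roots: 0.8726.
All moduli strictly greater than 1? No.
Verdict: Not invertible.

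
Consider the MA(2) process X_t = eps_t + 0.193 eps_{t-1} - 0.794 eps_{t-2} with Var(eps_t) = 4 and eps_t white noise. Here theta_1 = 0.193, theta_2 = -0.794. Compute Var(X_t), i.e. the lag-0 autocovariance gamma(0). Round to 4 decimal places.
\gamma(0) = 6.6707

For an MA(q) process X_t = eps_t + sum_i theta_i eps_{t-i} with
Var(eps_t) = sigma^2, the variance is
  gamma(0) = sigma^2 * (1 + sum_i theta_i^2).
  sum_i theta_i^2 = (0.193)^2 + (-0.794)^2 = 0.037249 + 0.630436 = 0.667685.
  gamma(0) = 4 * (1 + 0.667685) = 4 * 1.667685 = 6.67074, which rounds to 6.6707.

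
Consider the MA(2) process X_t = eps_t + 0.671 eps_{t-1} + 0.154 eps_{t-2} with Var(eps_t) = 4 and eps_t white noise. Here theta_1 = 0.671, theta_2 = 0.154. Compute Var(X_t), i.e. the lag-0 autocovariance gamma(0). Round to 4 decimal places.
\gamma(0) = 5.8958

For an MA(q) process X_t = eps_t + sum_i theta_i eps_{t-i} with
Var(eps_t) = sigma^2, the variance is
  gamma(0) = sigma^2 * (1 + sum_i theta_i^2).
  sum_i theta_i^2 = (0.671)^2 + (0.154)^2 = 0.450241 + 0.023716 = 0.473957.
  gamma(0) = 4 * (1 + 0.473957) = 4 * 1.473957 = 5.895828, which rounds to 5.8958.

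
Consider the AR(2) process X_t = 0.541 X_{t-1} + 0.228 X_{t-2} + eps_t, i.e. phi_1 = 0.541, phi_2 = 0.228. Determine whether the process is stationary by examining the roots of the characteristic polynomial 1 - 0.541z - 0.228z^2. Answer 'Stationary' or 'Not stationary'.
\text{Stationary}

The AR(p) characteristic polynomial is P(z) = 1 - 0.541z - 0.228z^2.
Stationarity requires all roots to lie outside the unit circle, i.e. |z| > 1 for every root.
Set 1 + (-0.541) z + (-0.228) z^2 = 0, i.e. a z^2 + b z + c = 0 with a = -0.228, b = -0.541, c = 1.
Discriminant D = b^2 - 4ac = (-0.541)^2 - 4*(-0.228)*1 = 0.292681 - (-0.912) = 1.204681.
D >= 0, so the roots are real: z = (-b +/- sqrt(D)) / (2a) = (0.541 +/- 1.09758) / (-0.456).
  z_1 = (0.541 + 1.09758) / (-0.456) = -3.5934,   |z_1| = 3.5934.
  z_2 = (0.541 - 1.09758) / (-0.456) = 1.2206,   |z_2| = 1.2206.
Moduli of all roots: 3.5934, 1.2206.
All moduli strictly greater than 1? Yes.
Verdict: Stationary.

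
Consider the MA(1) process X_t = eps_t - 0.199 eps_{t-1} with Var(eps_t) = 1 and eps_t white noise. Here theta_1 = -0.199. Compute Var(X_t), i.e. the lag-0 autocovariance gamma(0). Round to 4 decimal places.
\gamma(0) = 1.0396

For an MA(q) process X_t = eps_t + sum_i theta_i eps_{t-i} with
Var(eps_t) = sigma^2, the variance is
  gamma(0) = sigma^2 * (1 + sum_i theta_i^2).
  sum_i theta_i^2 = (-0.199)^2 = 0.039601.
  gamma(0) = 1 * (1 + 0.039601) = 1 * 1.039601 = 1.039601, which rounds to 1.0396.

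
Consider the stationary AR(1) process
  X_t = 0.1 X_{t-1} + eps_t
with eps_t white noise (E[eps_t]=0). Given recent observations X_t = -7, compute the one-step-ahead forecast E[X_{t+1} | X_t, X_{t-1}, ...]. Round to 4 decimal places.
E[X_{t+1} \mid \mathcal F_t] = -0.7000

For an AR(p) model X_t = c + sum_i phi_i X_{t-i} + eps_t, the
one-step-ahead conditional mean is
  E[X_{t+1} | X_t, ...] = c + sum_i phi_i X_{t+1-i}.
Substitute known values:
  E[X_{t+1} | ...] = (0.1) * (-7)
                   = -0.7000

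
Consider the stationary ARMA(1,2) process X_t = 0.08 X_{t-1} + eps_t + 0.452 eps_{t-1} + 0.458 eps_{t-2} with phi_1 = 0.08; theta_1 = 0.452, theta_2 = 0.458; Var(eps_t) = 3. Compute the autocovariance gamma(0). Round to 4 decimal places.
\gamma(0) = 4.6056

Multiply the model equation by X_{t-k} and take expectations. With theta_0 = psi_0 = 1 and psi_j the MA(infinity) weights, this gives
  gamma(k) - sum_i phi_i gamma(k-i) = c_k,
  c_k = sigma^2 * sum_{j=k..q} theta_j psi_{j-k}   (c_k = 0 for k > q),
using gamma(-m) = gamma(m).
psi-weights needed (psi_j = theta_j + sum_i phi_i psi_{j-i}):
  psi_1 = theta_1 + phi_1 = 0.452 + (0.08) = 0.532
  psi_2 = theta_2 + phi_1 psi_1 = 0.458 + (0.08)(0.532) = 0.50056
Right-hand sides:
  c_0 = sigma^2 (1 + theta_1 psi_1 + theta_2 psi_2) = 3 * (1 + (0.452)(0.532) + (0.458)(0.50056)) = 3 * 1.46972 = 4.409161
  c_1 = sigma^2 (theta_1 + theta_2 psi_1) = 3 * (0.452 + (0.458)(0.532)) = 2.086968
  c_2 = sigma^2 theta_2 = 3 * (0.458) = 1.374
Equations for k = 0 and k = 1 (AR order 1):
  gamma(0) = phi_1 gamma(1) + c_0
  gamma(1) = phi_1 gamma(0) + c_1
Substituting the second into the first: gamma(0) (1 - phi_1^2) = c_0 + phi_1 c_1, so
  gamma(0) = (c_0 + phi_1 c_1) / (1 - phi_1^2) = (4.409161 + (0.08)(2.086968)) / (1 - (0.08)^2) = 4.576119 / 0.9936 = 4.605595.
Therefore gamma(0) = 4.6056 (to 4 decimal places).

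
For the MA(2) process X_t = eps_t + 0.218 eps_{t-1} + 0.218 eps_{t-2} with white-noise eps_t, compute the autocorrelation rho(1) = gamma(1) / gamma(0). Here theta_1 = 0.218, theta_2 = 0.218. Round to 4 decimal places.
\rho(1) = 0.2425

For an MA(q) process with theta_0 = 1, the autocovariance is
  gamma(k) = sigma^2 * sum_{i=0..q-k} theta_i * theta_{i+k},
and rho(k) = gamma(k) / gamma(0). Sigma^2 cancels.
  numerator   = (1)*(0.218) + (0.218)*(0.218) = 0.265524.
  denominator = (1)^2 + (0.218)^2 + (0.218)^2 = 1.095048.
  rho(1) = 0.265524 / 1.095048 = 0.2425.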